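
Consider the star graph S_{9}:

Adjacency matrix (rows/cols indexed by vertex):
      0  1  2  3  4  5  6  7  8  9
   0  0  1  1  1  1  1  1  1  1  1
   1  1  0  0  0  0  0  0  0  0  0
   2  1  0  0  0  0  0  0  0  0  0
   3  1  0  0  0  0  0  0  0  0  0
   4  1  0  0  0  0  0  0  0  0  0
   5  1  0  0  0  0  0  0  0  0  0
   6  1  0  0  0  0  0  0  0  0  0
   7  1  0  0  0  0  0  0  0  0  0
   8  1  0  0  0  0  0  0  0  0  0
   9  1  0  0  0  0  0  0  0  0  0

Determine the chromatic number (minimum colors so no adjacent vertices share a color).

S_{9} has one hub adjacent to 9 leaves; leaves are pairwise non-adjacent.
Color the hub 0 and every leaf 1.
Chromatic number = 2.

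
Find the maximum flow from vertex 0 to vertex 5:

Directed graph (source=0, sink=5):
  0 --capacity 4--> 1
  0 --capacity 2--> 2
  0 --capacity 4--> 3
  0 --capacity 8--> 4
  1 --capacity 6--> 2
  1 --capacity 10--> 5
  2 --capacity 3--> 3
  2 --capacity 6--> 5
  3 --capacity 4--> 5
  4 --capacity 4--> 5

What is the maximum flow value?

Computing max flow:
  Flow on (0->1): 4/4
  Flow on (0->2): 2/2
  Flow on (0->3): 4/4
  Flow on (0->4): 4/8
  Flow on (1->5): 4/10
  Flow on (2->5): 2/6
  Flow on (3->5): 4/4
  Flow on (4->5): 4/4
Maximum flow = 14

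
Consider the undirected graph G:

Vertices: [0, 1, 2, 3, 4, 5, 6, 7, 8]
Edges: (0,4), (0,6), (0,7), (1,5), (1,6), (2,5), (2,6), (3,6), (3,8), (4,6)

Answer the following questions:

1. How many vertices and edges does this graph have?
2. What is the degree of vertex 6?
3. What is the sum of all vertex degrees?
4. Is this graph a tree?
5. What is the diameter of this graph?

Count: 9 vertices, 10 edges.
Vertex 6 has neighbors [0, 1, 2, 3, 4], degree = 5.
Handshaking lemma: 2 * 10 = 20.
A tree on 9 vertices has 8 edges. This graph has 10 edges (2 extra). Not a tree.
Diameter (longest shortest path) = 4.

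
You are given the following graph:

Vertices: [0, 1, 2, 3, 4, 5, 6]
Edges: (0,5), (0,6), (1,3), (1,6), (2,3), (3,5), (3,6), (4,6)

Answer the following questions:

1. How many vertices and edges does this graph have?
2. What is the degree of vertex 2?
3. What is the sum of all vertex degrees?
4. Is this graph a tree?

Count: 7 vertices, 8 edges.
Vertex 2 has neighbors [3], degree = 1.
Handshaking lemma: 2 * 8 = 16.
A tree on 7 vertices has 6 edges. This graph has 8 edges (2 extra). Not a tree.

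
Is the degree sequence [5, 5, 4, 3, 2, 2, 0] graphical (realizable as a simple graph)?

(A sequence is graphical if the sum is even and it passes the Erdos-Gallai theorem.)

Sum of degrees = 21. Sum is odd, so the sequence is NOT graphical.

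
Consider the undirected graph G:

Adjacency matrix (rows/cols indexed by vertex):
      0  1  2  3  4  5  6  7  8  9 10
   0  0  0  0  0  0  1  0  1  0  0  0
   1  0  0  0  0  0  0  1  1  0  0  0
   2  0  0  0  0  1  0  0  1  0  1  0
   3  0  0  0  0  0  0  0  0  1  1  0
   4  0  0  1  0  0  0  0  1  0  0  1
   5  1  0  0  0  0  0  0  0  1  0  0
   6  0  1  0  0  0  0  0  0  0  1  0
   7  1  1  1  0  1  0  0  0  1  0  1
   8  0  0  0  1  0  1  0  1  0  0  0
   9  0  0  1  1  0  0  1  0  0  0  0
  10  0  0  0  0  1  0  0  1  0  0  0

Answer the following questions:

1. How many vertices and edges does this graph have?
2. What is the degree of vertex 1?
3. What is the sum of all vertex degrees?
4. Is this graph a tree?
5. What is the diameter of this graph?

Count: 11 vertices, 15 edges.
Vertex 1 has neighbors [6, 7], degree = 2.
Handshaking lemma: 2 * 15 = 30.
A tree on 11 vertices has 10 edges. This graph has 15 edges (5 extra). Not a tree.
Diameter (longest shortest path) = 4.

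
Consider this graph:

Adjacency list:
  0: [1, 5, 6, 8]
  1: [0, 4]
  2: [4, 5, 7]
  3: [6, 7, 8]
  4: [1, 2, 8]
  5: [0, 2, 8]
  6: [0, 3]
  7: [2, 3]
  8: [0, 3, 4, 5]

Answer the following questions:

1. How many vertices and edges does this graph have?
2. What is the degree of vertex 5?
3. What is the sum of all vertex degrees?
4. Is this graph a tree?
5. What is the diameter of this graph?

Count: 9 vertices, 13 edges.
Vertex 5 has neighbors [0, 2, 8], degree = 3.
Handshaking lemma: 2 * 13 = 26.
A tree on 9 vertices has 8 edges. This graph has 13 edges (5 extra). Not a tree.
Diameter (longest shortest path) = 3.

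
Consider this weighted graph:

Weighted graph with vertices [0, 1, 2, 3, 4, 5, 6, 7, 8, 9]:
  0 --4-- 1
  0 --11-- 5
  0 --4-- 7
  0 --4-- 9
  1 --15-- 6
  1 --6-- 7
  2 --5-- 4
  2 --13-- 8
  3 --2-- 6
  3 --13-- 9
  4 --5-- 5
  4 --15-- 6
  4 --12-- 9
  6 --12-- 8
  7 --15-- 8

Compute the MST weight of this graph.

Applying Kruskal's algorithm (sort edges by weight, add if no cycle):
  Add (3,6) w=2
  Add (0,1) w=4
  Add (0,9) w=4
  Add (0,7) w=4
  Add (2,4) w=5
  Add (4,5) w=5
  Skip (1,7) w=6 (creates cycle)
  Add (0,5) w=11
  Skip (4,9) w=12 (creates cycle)
  Add (6,8) w=12
  Add (2,8) w=13
  Skip (3,9) w=13 (creates cycle)
  Skip (1,6) w=15 (creates cycle)
  Skip (4,6) w=15 (creates cycle)
  Skip (7,8) w=15 (creates cycle)
MST weight = 60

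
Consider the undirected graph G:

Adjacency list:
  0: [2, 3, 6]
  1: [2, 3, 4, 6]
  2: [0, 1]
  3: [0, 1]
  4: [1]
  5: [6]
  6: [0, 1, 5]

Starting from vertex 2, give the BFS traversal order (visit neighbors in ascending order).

BFS from vertex 2 (neighbors processed in ascending order):
Visit order: 2, 0, 1, 3, 6, 4, 5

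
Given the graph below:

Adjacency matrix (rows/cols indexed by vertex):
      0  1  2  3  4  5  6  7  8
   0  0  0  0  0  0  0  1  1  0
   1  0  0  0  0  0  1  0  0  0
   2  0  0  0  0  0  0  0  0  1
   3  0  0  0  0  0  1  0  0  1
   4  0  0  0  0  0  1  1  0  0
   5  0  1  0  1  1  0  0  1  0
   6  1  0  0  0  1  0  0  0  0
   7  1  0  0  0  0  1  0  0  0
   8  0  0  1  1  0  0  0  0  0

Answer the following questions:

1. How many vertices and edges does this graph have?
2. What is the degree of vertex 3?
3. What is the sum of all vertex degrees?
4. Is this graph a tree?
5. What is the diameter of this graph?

Count: 9 vertices, 9 edges.
Vertex 3 has neighbors [5, 8], degree = 2.
Handshaking lemma: 2 * 9 = 18.
A tree on 9 vertices has 8 edges. This graph has 9 edges (1 extra). Not a tree.
Diameter (longest shortest path) = 5.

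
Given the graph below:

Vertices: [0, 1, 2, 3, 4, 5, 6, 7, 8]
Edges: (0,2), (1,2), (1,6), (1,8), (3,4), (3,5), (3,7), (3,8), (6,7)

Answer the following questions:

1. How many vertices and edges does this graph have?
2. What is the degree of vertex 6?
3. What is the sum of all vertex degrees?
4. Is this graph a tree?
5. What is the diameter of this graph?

Count: 9 vertices, 9 edges.
Vertex 6 has neighbors [1, 7], degree = 2.
Handshaking lemma: 2 * 9 = 18.
A tree on 9 vertices has 8 edges. This graph has 9 edges (1 extra). Not a tree.
Diameter (longest shortest path) = 5.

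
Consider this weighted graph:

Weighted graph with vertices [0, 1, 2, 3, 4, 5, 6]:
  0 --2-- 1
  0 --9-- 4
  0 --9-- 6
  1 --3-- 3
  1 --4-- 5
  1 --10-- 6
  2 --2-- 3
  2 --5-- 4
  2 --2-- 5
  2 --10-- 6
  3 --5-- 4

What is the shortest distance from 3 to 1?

Using Dijkstra's algorithm from vertex 3:
Shortest path: 3 -> 1
Total weight: 3 = 3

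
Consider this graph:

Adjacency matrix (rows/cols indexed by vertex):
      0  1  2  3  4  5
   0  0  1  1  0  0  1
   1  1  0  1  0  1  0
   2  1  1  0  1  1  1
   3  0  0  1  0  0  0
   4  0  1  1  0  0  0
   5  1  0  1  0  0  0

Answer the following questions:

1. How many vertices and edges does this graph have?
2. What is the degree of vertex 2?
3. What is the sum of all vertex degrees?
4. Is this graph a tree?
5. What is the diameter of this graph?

Count: 6 vertices, 8 edges.
Vertex 2 has neighbors [0, 1, 3, 4, 5], degree = 5.
Handshaking lemma: 2 * 8 = 16.
A tree on 6 vertices has 5 edges. This graph has 8 edges (3 extra). Not a tree.
Diameter (longest shortest path) = 2.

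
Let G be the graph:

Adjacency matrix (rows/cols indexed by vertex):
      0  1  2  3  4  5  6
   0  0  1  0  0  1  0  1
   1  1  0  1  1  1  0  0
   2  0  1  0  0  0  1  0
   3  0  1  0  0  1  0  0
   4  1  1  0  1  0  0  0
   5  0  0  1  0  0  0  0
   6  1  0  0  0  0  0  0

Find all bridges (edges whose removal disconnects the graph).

A bridge is an edge whose removal increases the number of connected components.
Bridges found: (0,6), (1,2), (2,5)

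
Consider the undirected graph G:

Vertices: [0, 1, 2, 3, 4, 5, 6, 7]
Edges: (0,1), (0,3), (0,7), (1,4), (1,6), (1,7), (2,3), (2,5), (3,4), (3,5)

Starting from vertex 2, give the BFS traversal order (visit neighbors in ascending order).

BFS from vertex 2 (neighbors processed in ascending order):
Visit order: 2, 3, 5, 0, 4, 1, 7, 6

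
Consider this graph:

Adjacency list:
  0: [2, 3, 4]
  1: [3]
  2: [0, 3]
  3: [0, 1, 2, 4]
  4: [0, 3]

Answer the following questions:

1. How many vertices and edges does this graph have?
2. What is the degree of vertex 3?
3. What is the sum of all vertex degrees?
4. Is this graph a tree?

Count: 5 vertices, 6 edges.
Vertex 3 has neighbors [0, 1, 2, 4], degree = 4.
Handshaking lemma: 2 * 6 = 12.
A tree on 5 vertices has 4 edges. This graph has 6 edges (2 extra). Not a tree.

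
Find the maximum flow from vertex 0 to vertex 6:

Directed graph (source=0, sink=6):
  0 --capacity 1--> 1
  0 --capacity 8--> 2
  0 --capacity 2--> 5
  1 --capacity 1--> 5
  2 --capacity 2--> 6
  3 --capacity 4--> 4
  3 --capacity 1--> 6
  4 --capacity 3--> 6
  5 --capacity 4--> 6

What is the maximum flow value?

Computing max flow:
  Flow on (0->1): 1/1
  Flow on (0->2): 2/8
  Flow on (0->5): 2/2
  Flow on (1->5): 1/1
  Flow on (2->6): 2/2
  Flow on (5->6): 3/4
Maximum flow = 5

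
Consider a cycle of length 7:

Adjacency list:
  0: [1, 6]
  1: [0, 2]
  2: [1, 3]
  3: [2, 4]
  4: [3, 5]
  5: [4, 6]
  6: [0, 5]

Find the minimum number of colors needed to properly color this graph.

This is an odd cycle (C_7). Odd cycles are not bipartite (any 2-coloring forces two adjacent vertices to match), and 3 colors suffice.
Chromatic number = 3.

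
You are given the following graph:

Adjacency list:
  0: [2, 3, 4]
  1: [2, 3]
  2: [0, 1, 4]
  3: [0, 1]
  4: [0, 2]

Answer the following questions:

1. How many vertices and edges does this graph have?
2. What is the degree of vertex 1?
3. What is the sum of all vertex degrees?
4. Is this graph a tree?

Count: 5 vertices, 6 edges.
Vertex 1 has neighbors [2, 3], degree = 2.
Handshaking lemma: 2 * 6 = 12.
A tree on 5 vertices has 4 edges. This graph has 6 edges (2 extra). Not a tree.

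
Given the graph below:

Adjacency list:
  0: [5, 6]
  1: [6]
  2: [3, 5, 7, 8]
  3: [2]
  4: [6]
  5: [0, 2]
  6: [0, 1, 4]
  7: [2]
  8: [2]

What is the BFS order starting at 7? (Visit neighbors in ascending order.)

BFS from vertex 7 (neighbors processed in ascending order):
Visit order: 7, 2, 3, 5, 8, 0, 6, 1, 4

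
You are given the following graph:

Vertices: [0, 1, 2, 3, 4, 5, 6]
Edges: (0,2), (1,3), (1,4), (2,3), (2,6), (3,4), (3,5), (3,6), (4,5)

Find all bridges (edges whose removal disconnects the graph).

A bridge is an edge whose removal increases the number of connected components.
Bridges found: (0,2)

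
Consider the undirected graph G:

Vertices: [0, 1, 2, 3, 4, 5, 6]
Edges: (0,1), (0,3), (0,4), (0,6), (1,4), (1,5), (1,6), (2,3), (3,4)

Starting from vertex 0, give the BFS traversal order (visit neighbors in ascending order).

BFS from vertex 0 (neighbors processed in ascending order):
Visit order: 0, 1, 3, 4, 6, 5, 2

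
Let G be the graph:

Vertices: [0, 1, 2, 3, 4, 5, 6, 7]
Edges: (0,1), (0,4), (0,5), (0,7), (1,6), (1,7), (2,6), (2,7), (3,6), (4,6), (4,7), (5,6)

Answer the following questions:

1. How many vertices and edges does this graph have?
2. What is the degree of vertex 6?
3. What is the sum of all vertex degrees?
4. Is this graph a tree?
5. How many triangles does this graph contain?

Count: 8 vertices, 12 edges.
Vertex 6 has neighbors [1, 2, 3, 4, 5], degree = 5.
Handshaking lemma: 2 * 12 = 24.
A tree on 8 vertices has 7 edges. This graph has 12 edges (5 extra). Not a tree.
Number of triangles = 2.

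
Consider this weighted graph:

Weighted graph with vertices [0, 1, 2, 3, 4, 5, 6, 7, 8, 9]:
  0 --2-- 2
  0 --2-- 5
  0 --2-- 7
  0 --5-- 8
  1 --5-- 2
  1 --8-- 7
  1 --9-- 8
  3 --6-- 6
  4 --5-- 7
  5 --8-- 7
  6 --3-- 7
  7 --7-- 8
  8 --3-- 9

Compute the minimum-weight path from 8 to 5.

Using Dijkstra's algorithm from vertex 8:
Shortest path: 8 -> 0 -> 5
Total weight: 5 + 2 = 7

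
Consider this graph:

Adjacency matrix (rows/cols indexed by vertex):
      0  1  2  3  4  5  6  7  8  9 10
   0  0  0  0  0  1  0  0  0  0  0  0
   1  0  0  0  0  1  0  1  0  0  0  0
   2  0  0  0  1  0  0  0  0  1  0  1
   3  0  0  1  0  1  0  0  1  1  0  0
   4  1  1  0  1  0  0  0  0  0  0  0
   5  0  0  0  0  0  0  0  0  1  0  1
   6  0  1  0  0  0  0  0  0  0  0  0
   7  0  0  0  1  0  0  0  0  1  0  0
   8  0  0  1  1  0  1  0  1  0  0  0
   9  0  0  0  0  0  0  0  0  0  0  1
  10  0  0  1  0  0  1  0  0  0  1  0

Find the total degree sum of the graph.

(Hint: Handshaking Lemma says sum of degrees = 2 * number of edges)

Count edges: 13 edges.
By Handshaking Lemma: sum of degrees = 2 * 13 = 26.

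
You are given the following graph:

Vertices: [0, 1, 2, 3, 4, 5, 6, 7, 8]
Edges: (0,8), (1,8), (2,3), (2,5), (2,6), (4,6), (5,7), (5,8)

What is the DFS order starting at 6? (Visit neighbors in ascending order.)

DFS from vertex 6 (neighbors processed in ascending order):
Visit order: 6, 2, 3, 5, 7, 8, 0, 1, 4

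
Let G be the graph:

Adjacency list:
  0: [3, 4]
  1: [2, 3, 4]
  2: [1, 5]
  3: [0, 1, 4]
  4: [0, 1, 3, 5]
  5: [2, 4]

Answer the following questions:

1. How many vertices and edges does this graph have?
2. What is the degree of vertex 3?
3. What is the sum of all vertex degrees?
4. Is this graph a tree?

Count: 6 vertices, 8 edges.
Vertex 3 has neighbors [0, 1, 4], degree = 3.
Handshaking lemma: 2 * 8 = 16.
A tree on 6 vertices has 5 edges. This graph has 8 edges (3 extra). Not a tree.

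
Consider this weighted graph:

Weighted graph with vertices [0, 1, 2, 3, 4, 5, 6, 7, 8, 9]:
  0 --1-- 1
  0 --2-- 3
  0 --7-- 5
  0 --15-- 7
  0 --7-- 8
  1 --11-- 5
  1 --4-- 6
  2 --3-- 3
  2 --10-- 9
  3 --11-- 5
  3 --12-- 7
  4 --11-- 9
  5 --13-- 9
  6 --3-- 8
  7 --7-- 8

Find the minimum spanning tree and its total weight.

Applying Kruskal's algorithm (sort edges by weight, add if no cycle):
  Add (0,1) w=1
  Add (0,3) w=2
  Add (2,3) w=3
  Add (6,8) w=3
  Add (1,6) w=4
  Skip (0,8) w=7 (creates cycle)
  Add (0,5) w=7
  Add (7,8) w=7
  Add (2,9) w=10
  Skip (1,5) w=11 (creates cycle)
  Skip (3,5) w=11 (creates cycle)
  Add (4,9) w=11
  Skip (3,7) w=12 (creates cycle)
  Skip (5,9) w=13 (creates cycle)
  Skip (0,7) w=15 (creates cycle)
MST weight = 48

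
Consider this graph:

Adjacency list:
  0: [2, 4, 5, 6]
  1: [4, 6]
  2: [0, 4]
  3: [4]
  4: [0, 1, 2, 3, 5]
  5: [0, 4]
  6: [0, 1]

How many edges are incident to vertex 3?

Vertex 3 has neighbors [4], so deg(3) = 1.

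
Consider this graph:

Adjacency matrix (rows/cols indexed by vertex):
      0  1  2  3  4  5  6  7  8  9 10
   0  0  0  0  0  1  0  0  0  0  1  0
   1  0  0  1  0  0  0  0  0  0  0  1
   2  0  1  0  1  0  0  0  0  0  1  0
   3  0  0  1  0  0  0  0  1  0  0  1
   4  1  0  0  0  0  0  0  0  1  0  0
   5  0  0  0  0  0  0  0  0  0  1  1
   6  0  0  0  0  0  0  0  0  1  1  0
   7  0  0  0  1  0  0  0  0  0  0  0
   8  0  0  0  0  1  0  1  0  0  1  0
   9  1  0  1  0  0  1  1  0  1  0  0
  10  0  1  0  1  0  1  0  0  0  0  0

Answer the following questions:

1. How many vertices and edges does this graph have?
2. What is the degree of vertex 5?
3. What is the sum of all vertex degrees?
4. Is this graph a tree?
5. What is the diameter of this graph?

Count: 11 vertices, 14 edges.
Vertex 5 has neighbors [9, 10], degree = 2.
Handshaking lemma: 2 * 14 = 28.
A tree on 11 vertices has 10 edges. This graph has 14 edges (4 extra). Not a tree.
Diameter (longest shortest path) = 5.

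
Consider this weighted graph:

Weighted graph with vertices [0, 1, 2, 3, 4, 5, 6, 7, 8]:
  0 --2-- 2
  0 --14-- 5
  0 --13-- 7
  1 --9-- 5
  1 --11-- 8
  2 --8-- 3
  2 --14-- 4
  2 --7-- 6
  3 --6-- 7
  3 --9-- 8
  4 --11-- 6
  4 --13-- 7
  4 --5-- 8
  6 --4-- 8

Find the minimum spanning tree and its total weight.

Applying Kruskal's algorithm (sort edges by weight, add if no cycle):
  Add (0,2) w=2
  Add (6,8) w=4
  Add (4,8) w=5
  Add (3,7) w=6
  Add (2,6) w=7
  Add (2,3) w=8
  Add (1,5) w=9
  Skip (3,8) w=9 (creates cycle)
  Add (1,8) w=11
  Skip (4,6) w=11 (creates cycle)
  Skip (0,7) w=13 (creates cycle)
  Skip (4,7) w=13 (creates cycle)
  Skip (0,5) w=14 (creates cycle)
  Skip (2,4) w=14 (creates cycle)
MST weight = 52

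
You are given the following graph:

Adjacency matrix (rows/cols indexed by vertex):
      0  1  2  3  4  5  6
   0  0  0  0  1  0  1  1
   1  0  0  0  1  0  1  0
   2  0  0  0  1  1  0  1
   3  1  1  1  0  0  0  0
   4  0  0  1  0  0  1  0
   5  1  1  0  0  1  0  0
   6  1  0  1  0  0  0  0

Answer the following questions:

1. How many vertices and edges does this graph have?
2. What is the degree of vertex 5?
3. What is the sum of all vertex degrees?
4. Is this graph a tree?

Count: 7 vertices, 9 edges.
Vertex 5 has neighbors [0, 1, 4], degree = 3.
Handshaking lemma: 2 * 9 = 18.
A tree on 7 vertices has 6 edges. This graph has 9 edges (3 extra). Not a tree.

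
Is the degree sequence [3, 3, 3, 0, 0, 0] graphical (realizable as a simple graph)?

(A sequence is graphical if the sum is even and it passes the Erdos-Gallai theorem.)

Sum of degrees = 9. Sum is odd, so the sequence is NOT graphical.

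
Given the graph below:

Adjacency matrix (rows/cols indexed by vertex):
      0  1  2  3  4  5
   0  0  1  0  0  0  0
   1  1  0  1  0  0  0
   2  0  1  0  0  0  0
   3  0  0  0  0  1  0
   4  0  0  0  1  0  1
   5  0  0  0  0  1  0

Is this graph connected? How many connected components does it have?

Checking connectivity: the graph has 2 connected component(s).
Components: [[0, 1, 2], [3, 4, 5]]. The graph is NOT connected.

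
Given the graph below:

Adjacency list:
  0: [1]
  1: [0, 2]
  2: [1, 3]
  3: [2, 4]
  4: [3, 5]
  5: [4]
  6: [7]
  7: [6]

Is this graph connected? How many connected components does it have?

Checking connectivity: the graph has 2 connected component(s).
Components: [[0, 1, 2, 3, 4, 5], [6, 7]]. The graph is NOT connected.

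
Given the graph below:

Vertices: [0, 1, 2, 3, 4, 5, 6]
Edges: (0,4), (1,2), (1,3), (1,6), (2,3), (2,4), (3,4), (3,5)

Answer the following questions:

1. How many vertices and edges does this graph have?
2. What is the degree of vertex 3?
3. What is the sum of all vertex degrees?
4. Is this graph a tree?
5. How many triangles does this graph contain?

Count: 7 vertices, 8 edges.
Vertex 3 has neighbors [1, 2, 4, 5], degree = 4.
Handshaking lemma: 2 * 8 = 16.
A tree on 7 vertices has 6 edges. This graph has 8 edges (2 extra). Not a tree.
Number of triangles = 2.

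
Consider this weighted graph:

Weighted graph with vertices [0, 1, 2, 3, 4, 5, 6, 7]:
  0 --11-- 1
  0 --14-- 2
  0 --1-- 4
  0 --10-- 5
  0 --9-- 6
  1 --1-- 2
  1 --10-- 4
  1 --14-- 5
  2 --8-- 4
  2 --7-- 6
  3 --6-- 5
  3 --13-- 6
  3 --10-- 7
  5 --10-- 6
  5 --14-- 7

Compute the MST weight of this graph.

Applying Kruskal's algorithm (sort edges by weight, add if no cycle):
  Add (0,4) w=1
  Add (1,2) w=1
  Add (3,5) w=6
  Add (2,6) w=7
  Add (2,4) w=8
  Skip (0,6) w=9 (creates cycle)
  Add (0,5) w=10
  Skip (1,4) w=10 (creates cycle)
  Add (3,7) w=10
  Skip (5,6) w=10 (creates cycle)
  Skip (0,1) w=11 (creates cycle)
  Skip (3,6) w=13 (creates cycle)
  Skip (0,2) w=14 (creates cycle)
  Skip (1,5) w=14 (creates cycle)
  Skip (5,7) w=14 (creates cycle)
MST weight = 43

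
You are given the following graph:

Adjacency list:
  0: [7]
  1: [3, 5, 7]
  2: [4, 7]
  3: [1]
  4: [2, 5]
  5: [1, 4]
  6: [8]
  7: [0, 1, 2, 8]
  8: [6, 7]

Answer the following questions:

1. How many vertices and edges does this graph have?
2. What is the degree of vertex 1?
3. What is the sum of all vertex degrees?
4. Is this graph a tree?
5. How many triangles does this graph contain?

Count: 9 vertices, 9 edges.
Vertex 1 has neighbors [3, 5, 7], degree = 3.
Handshaking lemma: 2 * 9 = 18.
A tree on 9 vertices has 8 edges. This graph has 9 edges (1 extra). Not a tree.
Number of triangles = 0.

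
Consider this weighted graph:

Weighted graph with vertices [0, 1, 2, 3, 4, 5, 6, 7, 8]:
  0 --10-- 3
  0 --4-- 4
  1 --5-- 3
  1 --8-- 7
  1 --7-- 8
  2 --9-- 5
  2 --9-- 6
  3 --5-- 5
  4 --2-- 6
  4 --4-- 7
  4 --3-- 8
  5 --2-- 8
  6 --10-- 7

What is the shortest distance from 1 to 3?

Using Dijkstra's algorithm from vertex 1:
Shortest path: 1 -> 3
Total weight: 5 = 5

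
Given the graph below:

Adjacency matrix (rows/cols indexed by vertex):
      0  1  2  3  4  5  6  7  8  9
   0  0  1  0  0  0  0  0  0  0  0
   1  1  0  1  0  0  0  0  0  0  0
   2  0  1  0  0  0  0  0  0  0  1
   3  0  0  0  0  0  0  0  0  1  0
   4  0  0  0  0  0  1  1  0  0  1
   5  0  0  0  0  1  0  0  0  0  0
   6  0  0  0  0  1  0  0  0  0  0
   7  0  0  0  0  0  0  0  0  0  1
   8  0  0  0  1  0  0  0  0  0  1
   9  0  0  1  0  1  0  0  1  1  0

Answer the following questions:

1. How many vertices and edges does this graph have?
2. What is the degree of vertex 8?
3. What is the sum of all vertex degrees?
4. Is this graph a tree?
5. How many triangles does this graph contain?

Count: 10 vertices, 9 edges.
Vertex 8 has neighbors [3, 9], degree = 2.
Handshaking lemma: 2 * 9 = 18.
A graph is a tree iff it is connected and has exactly n-1 edges. This graph is connected (all 10 vertices in one component) and has 10-1 = 9 edges. It is a tree.
Number of triangles = 0.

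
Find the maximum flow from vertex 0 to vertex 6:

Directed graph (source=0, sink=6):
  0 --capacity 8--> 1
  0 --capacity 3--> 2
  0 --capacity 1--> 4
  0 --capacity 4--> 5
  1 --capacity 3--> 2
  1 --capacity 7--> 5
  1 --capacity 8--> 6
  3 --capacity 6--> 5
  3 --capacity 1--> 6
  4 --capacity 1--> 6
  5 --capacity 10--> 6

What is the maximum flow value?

Computing max flow:
  Flow on (0->1): 8/8
  Flow on (0->4): 1/1
  Flow on (0->5): 4/4
  Flow on (1->6): 8/8
  Flow on (4->6): 1/1
  Flow on (5->6): 4/10
Maximum flow = 13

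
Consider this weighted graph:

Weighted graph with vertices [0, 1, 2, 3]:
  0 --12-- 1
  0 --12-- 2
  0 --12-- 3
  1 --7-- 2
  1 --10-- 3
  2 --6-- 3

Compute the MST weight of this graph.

Applying Kruskal's algorithm (sort edges by weight, add if no cycle):
  Add (2,3) w=6
  Add (1,2) w=7
  Skip (1,3) w=10 (creates cycle)
  Add (0,3) w=12
  Skip (0,1) w=12 (creates cycle)
  Skip (0,2) w=12 (creates cycle)
MST weight = 25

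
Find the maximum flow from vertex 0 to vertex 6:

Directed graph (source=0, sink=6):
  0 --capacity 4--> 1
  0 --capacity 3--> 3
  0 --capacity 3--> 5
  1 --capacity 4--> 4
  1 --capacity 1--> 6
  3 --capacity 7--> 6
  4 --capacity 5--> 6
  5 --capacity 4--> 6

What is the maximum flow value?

Computing max flow:
  Flow on (0->1): 4/4
  Flow on (0->3): 3/3
  Flow on (0->5): 3/3
  Flow on (1->4): 3/4
  Flow on (1->6): 1/1
  Flow on (3->6): 3/7
  Flow on (4->6): 3/5
  Flow on (5->6): 3/4
Maximum flow = 10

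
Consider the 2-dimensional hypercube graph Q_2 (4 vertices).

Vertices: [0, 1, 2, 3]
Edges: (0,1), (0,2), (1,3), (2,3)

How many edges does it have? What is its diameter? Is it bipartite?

The 2-dimensional hypercube Q_2 has 4 vertices and each vertex has degree 2.
Total edges = 4 * 2 / 2 = 4.
Diameter = 2 (max Hamming distance between binary labels).
Hypercubes are bipartite (partition by parity of binary representation).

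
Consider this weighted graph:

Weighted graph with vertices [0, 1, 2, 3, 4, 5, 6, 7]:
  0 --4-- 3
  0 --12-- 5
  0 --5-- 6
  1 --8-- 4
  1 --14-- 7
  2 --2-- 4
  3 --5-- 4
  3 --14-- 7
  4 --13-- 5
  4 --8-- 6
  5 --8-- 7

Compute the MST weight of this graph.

Applying Kruskal's algorithm (sort edges by weight, add if no cycle):
  Add (2,4) w=2
  Add (0,3) w=4
  Add (0,6) w=5
  Add (3,4) w=5
  Add (1,4) w=8
  Skip (4,6) w=8 (creates cycle)
  Add (5,7) w=8
  Add (0,5) w=12
  Skip (4,5) w=13 (creates cycle)
  Skip (1,7) w=14 (creates cycle)
  Skip (3,7) w=14 (creates cycle)
MST weight = 44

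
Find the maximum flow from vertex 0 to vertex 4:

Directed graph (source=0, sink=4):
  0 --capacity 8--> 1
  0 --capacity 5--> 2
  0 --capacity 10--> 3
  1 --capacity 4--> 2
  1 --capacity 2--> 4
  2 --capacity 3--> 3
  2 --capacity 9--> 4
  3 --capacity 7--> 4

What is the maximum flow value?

Computing max flow:
  Flow on (0->1): 6/8
  Flow on (0->2): 5/5
  Flow on (0->3): 7/10
  Flow on (1->2): 4/4
  Flow on (1->4): 2/2
  Flow on (2->4): 9/9
  Flow on (3->4): 7/7
Maximum flow = 18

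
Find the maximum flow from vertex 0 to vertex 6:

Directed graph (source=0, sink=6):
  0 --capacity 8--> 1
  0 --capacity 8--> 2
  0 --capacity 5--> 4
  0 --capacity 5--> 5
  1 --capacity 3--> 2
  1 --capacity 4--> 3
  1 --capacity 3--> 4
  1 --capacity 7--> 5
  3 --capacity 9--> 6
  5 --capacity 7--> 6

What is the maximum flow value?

Computing max flow:
  Flow on (0->1): 8/8
  Flow on (0->5): 3/5
  Flow on (1->3): 4/4
  Flow on (1->5): 4/7
  Flow on (3->6): 4/9
  Flow on (5->6): 7/7
Maximum flow = 11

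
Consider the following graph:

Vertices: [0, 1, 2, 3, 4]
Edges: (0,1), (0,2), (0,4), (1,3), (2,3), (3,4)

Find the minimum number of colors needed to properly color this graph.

The graph has a maximum clique of size 2 (lower bound on chromatic number).
A valid 2-coloring: {0: 0, 1: 1, 2: 1, 3: 0, 4: 1}.
Chromatic number = 2.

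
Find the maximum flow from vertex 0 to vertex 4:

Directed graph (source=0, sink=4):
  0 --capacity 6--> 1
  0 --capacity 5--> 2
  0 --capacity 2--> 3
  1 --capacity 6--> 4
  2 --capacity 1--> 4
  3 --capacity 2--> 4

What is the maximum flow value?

Computing max flow:
  Flow on (0->1): 6/6
  Flow on (0->2): 1/5
  Flow on (0->3): 2/2
  Flow on (1->4): 6/6
  Flow on (2->4): 1/1
  Flow on (3->4): 2/2
Maximum flow = 9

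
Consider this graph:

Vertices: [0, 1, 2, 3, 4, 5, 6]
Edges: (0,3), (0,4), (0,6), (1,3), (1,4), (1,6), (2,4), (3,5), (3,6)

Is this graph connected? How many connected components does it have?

Checking connectivity: the graph has 1 connected component(s).
All vertices are reachable from each other. The graph IS connected.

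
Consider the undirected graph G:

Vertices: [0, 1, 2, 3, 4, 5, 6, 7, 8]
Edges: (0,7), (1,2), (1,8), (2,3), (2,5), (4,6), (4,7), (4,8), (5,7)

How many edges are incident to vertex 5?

Vertex 5 has neighbors [2, 7], so deg(5) = 2.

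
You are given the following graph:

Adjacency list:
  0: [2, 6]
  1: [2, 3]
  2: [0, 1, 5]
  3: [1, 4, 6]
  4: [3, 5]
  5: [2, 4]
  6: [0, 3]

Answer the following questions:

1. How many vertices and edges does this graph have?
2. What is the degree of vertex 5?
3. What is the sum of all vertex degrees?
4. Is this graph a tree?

Count: 7 vertices, 8 edges.
Vertex 5 has neighbors [2, 4], degree = 2.
Handshaking lemma: 2 * 8 = 16.
A tree on 7 vertices has 6 edges. This graph has 8 edges (2 extra). Not a tree.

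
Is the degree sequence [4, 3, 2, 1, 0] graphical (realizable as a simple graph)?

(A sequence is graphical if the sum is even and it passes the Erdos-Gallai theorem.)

Sum of degrees = 10. Sum is even but fails Erdos-Gallai. The sequence is NOT graphical.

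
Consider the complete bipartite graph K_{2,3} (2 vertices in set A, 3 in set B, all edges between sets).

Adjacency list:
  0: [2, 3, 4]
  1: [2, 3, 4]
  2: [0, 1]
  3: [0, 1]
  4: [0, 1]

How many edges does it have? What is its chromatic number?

K_{2,3} has 2 * 3 = 6 edges.
Bipartite graphs have chromatic number 2 (color each partition differently).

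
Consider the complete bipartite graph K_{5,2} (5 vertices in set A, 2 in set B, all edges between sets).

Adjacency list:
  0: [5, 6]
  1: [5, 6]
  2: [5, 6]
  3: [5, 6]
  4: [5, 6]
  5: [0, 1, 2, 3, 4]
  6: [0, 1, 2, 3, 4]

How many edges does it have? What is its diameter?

K_{5,2} has 5 * 2 = 10 edges.
Any vertex reaches any opposite-side vertex in 1 step; same-side vertices reach in 2 steps via any opposite-side vertex.
Diameter = 2.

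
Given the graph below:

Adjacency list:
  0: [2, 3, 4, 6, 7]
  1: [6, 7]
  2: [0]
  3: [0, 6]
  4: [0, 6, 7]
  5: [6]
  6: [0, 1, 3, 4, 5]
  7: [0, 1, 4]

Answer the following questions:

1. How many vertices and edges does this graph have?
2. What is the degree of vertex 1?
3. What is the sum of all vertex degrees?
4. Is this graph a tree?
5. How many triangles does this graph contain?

Count: 8 vertices, 11 edges.
Vertex 1 has neighbors [6, 7], degree = 2.
Handshaking lemma: 2 * 11 = 22.
A tree on 8 vertices has 7 edges. This graph has 11 edges (4 extra). Not a tree.
Number of triangles = 3.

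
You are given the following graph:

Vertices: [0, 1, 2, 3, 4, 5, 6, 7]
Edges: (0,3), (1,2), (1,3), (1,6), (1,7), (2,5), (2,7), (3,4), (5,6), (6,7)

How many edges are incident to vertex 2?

Vertex 2 has neighbors [1, 5, 7], so deg(2) = 3.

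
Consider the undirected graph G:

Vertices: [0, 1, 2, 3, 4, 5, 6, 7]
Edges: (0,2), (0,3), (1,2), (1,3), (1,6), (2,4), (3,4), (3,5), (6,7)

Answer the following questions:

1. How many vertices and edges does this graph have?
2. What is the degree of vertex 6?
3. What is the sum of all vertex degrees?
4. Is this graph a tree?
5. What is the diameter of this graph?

Count: 8 vertices, 9 edges.
Vertex 6 has neighbors [1, 7], degree = 2.
Handshaking lemma: 2 * 9 = 18.
A tree on 8 vertices has 7 edges. This graph has 9 edges (2 extra). Not a tree.
Diameter (longest shortest path) = 4.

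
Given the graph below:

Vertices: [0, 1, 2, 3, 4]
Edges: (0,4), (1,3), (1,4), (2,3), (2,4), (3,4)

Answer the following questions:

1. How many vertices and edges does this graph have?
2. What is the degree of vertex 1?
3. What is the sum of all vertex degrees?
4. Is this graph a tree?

Count: 5 vertices, 6 edges.
Vertex 1 has neighbors [3, 4], degree = 2.
Handshaking lemma: 2 * 6 = 12.
A tree on 5 vertices has 4 edges. This graph has 6 edges (2 extra). Not a tree.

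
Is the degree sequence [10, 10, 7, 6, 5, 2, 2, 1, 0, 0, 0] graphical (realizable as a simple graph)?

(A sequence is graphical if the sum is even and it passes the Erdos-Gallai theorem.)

Sum of degrees = 43. Sum is odd, so the sequence is NOT graphical.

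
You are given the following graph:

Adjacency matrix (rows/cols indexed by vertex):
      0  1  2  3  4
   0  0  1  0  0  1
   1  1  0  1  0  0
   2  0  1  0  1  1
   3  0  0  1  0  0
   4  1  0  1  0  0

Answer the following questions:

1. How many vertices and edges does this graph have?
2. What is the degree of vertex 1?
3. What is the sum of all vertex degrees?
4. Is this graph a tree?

Count: 5 vertices, 5 edges.
Vertex 1 has neighbors [0, 2], degree = 2.
Handshaking lemma: 2 * 5 = 10.
A tree on 5 vertices has 4 edges. This graph has 5 edges (1 extra). Not a tree.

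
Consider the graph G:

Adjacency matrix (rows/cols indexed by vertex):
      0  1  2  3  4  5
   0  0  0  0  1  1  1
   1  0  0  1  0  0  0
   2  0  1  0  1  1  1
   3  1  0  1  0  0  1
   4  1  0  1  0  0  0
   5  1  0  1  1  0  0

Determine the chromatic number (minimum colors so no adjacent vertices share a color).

The graph has a maximum clique of size 3 (lower bound on chromatic number).
A valid 3-coloring: {0: 0, 1: 1, 2: 0, 3: 1, 4: 1, 5: 2}.
Chromatic number = 3.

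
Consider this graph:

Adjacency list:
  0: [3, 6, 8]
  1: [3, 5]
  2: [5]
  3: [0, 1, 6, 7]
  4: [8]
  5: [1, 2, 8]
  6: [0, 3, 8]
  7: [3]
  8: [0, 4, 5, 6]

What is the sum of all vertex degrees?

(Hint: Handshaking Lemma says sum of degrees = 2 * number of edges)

Count edges: 11 edges.
By Handshaking Lemma: sum of degrees = 2 * 11 = 22.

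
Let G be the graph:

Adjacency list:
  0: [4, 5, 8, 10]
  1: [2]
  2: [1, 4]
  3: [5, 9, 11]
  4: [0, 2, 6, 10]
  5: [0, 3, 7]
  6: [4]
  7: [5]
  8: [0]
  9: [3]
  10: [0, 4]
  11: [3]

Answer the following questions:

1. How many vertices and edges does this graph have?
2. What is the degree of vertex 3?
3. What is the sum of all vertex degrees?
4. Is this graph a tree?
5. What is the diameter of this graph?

Count: 12 vertices, 12 edges.
Vertex 3 has neighbors [5, 9, 11], degree = 3.
Handshaking lemma: 2 * 12 = 24.
A tree on 12 vertices has 11 edges. This graph has 12 edges (1 extra). Not a tree.
Diameter (longest shortest path) = 6.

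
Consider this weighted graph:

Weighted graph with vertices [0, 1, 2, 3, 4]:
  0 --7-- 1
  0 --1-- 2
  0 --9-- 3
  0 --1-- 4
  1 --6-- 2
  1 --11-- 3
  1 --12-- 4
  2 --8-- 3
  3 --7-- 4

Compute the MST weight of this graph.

Applying Kruskal's algorithm (sort edges by weight, add if no cycle):
  Add (0,4) w=1
  Add (0,2) w=1
  Add (1,2) w=6
  Skip (0,1) w=7 (creates cycle)
  Add (3,4) w=7
  Skip (2,3) w=8 (creates cycle)
  Skip (0,3) w=9 (creates cycle)
  Skip (1,3) w=11 (creates cycle)
  Skip (1,4) w=12 (creates cycle)
MST weight = 15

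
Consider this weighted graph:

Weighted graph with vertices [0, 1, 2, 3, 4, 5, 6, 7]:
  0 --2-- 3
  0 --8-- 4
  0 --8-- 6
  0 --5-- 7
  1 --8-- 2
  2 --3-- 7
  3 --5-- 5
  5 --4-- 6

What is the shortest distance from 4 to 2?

Using Dijkstra's algorithm from vertex 4:
Shortest path: 4 -> 0 -> 7 -> 2
Total weight: 8 + 5 + 3 = 16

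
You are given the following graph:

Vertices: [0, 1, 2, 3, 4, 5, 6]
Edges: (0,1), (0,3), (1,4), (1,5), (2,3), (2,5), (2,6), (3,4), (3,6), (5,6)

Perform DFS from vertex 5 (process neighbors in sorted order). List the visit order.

DFS from vertex 5 (neighbors processed in ascending order):
Visit order: 5, 1, 0, 3, 2, 6, 4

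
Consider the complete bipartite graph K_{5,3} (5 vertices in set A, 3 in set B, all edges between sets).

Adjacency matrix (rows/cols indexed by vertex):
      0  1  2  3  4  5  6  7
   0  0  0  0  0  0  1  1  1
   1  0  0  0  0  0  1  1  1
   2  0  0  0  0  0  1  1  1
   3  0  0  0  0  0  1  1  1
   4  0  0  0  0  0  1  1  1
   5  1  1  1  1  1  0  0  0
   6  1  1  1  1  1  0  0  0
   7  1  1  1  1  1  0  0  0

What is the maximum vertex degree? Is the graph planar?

Set-A vertices have degree 3; set-B vertices have degree 5. Maximum degree = max(5,3) = 5.
K_{5,3} contains K_{3,3} as a subgraph (since both sides have >= 3 vertices); by Kuratowski's theorem it is not planar.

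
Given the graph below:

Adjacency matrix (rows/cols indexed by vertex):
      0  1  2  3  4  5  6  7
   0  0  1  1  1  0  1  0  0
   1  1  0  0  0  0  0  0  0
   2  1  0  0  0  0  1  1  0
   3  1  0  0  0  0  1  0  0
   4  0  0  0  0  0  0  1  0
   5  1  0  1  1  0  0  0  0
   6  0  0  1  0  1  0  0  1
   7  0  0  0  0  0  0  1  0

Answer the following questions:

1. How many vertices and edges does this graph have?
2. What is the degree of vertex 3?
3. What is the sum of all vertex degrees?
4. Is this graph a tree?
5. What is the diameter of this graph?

Count: 8 vertices, 9 edges.
Vertex 3 has neighbors [0, 5], degree = 2.
Handshaking lemma: 2 * 9 = 18.
A tree on 8 vertices has 7 edges. This graph has 9 edges (2 extra). Not a tree.
Diameter (longest shortest path) = 4.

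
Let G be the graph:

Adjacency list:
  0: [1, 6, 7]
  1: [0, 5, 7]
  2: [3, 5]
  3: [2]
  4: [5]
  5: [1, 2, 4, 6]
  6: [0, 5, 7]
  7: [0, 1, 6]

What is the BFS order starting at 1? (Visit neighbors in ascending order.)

BFS from vertex 1 (neighbors processed in ascending order):
Visit order: 1, 0, 5, 7, 6, 2, 4, 3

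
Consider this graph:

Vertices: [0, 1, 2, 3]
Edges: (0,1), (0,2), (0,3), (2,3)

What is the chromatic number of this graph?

The graph has a maximum clique of size 3 (lower bound on chromatic number).
A valid 3-coloring: {0: 0, 1: 1, 2: 1, 3: 2}.
Chromatic number = 3.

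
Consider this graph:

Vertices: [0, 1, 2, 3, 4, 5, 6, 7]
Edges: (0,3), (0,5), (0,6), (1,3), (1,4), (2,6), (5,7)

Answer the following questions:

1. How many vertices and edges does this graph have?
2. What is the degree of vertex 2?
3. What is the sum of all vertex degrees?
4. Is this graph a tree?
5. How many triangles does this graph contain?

Count: 8 vertices, 7 edges.
Vertex 2 has neighbors [6], degree = 1.
Handshaking lemma: 2 * 7 = 14.
A graph is a tree iff it is connected and has exactly n-1 edges. This graph is connected (all 8 vertices in one component) and has 8-1 = 7 edges. It is a tree.
Number of triangles = 0.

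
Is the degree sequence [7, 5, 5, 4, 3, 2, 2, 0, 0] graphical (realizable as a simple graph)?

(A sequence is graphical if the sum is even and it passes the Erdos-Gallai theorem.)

Sum of degrees = 28. Sum is even but fails Erdos-Gallai. The sequence is NOT graphical.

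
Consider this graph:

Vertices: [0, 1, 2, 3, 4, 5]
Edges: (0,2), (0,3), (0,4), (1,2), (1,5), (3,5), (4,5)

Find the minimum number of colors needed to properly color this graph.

The graph has a maximum clique of size 2 (lower bound on chromatic number).
A valid 3-coloring: {0: 0, 1: 1, 2: 2, 3: 1, 4: 1, 5: 0}.
No proper 2-coloring exists (verified by exhaustive search).
Chromatic number = 3.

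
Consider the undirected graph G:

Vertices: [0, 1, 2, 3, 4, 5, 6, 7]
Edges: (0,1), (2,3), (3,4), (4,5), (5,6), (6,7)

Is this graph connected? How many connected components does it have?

Checking connectivity: the graph has 2 connected component(s).
Components: [[0, 1], [2, 3, 4, 5, 6, 7]]. The graph is NOT connected.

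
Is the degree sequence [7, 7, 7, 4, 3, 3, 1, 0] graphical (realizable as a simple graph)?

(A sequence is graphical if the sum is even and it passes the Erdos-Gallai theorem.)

Sum of degrees = 32. Sum is even but fails Erdos-Gallai. The sequence is NOT graphical.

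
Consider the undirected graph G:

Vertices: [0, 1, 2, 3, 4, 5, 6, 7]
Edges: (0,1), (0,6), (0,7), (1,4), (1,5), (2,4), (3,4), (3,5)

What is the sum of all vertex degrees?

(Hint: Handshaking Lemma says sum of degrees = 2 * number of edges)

Count edges: 8 edges.
By Handshaking Lemma: sum of degrees = 2 * 8 = 16.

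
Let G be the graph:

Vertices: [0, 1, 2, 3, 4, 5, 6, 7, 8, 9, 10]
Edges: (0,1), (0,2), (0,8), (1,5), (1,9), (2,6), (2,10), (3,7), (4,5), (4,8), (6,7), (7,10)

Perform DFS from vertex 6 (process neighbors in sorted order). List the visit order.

DFS from vertex 6 (neighbors processed in ascending order):
Visit order: 6, 2, 0, 1, 5, 4, 8, 9, 10, 7, 3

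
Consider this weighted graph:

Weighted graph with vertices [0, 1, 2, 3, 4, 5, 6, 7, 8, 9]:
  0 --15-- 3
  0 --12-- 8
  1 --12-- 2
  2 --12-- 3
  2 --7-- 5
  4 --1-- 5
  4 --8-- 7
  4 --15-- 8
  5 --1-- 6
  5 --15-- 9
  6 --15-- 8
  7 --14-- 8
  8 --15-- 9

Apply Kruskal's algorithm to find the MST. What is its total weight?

Applying Kruskal's algorithm (sort edges by weight, add if no cycle):
  Add (4,5) w=1
  Add (5,6) w=1
  Add (2,5) w=7
  Add (4,7) w=8
  Add (0,8) w=12
  Add (1,2) w=12
  Add (2,3) w=12
  Add (7,8) w=14
  Skip (0,3) w=15 (creates cycle)
  Skip (4,8) w=15 (creates cycle)
  Add (5,9) w=15
  Skip (6,8) w=15 (creates cycle)
  Skip (8,9) w=15 (creates cycle)
MST weight = 82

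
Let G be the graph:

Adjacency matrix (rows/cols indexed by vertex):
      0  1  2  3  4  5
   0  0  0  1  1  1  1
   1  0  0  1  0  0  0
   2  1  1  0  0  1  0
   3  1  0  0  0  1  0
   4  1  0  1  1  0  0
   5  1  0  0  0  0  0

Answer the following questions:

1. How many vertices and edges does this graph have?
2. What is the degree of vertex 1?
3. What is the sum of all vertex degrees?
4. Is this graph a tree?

Count: 6 vertices, 7 edges.
Vertex 1 has neighbors [2], degree = 1.
Handshaking lemma: 2 * 7 = 14.
A tree on 6 vertices has 5 edges. This graph has 7 edges (2 extra). Not a tree.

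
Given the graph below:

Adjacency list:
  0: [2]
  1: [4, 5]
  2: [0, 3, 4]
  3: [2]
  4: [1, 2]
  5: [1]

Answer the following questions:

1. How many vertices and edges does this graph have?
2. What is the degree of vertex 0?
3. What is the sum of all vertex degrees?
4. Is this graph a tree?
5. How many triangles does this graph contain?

Count: 6 vertices, 5 edges.
Vertex 0 has neighbors [2], degree = 1.
Handshaking lemma: 2 * 5 = 10.
A graph is a tree iff it is connected and has exactly n-1 edges. This graph is connected (all 6 vertices in one component) and has 6-1 = 5 edges. It is a tree.
Number of triangles = 0.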